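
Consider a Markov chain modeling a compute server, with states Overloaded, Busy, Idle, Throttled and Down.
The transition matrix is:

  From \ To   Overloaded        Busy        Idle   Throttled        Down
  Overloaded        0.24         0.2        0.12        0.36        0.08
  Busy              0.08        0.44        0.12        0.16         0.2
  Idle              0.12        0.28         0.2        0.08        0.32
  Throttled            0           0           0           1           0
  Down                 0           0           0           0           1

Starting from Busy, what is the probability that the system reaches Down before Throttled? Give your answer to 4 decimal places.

Let h(s) be the probability of absorption at Down starting from transient state s. Then h(Down) = 1 and h(Throttled) = 0. By first-step analysis:
h(Overloaded) = 0.24·h(Overloaded) + 0.2·h(Busy) + 0.12·h(Idle) + 0.36·0 + 0.08·1
h(Busy) = 0.08·h(Overloaded) + 0.44·h(Busy) + 0.12·h(Idle) + 0.16·0 + 0.2·1
h(Idle) = 0.12·h(Overloaded) + 0.28·h(Busy) + 0.2·h(Idle) + 0.08·0 + 0.32·1
Solving: h(Overloaded) = 0.3503, h(Busy) = 0.5450, h(Idle) = 0.6433.
Starting from Busy, the probability is 0.5450.

0.5450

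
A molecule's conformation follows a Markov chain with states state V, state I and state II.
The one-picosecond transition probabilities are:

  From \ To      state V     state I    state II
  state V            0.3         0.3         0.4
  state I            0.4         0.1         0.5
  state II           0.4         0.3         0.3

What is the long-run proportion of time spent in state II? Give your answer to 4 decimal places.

0.3864

Let the stationary distribution be π with π = πP and π_1 + π_2 + π_3 = 1.
π_1 = 0.3·π_1 + 0.4·π_2 + 0.4·π_3
π_2 = 0.3·π_1 + 0.1·π_2 + 0.3·π_3
Solving with the normalization constraint gives π = (0.3636, 0.2500, 0.3864).
So the stationary probability of state II is 0.3864.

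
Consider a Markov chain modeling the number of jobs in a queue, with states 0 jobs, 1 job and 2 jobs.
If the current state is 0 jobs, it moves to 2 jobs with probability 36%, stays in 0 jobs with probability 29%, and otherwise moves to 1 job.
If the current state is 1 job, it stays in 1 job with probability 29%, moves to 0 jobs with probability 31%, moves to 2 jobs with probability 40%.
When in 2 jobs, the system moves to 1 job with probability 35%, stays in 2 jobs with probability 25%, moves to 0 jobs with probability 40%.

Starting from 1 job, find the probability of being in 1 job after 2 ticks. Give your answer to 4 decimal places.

Sum over the intermediate state after 1 tick:
P = P(1 job→0 jobs)·P(0 jobs→1 job) + P(1 job→1 job)·P(1 job→1 job) + P(1 job→2 jobs)·P(2 jobs→1 job)
  = 0.31×0.35 + 0.29×0.29 + 0.4×0.35
  = 0.1085 + 0.0841 + 0.1400 = 0.3326

0.3326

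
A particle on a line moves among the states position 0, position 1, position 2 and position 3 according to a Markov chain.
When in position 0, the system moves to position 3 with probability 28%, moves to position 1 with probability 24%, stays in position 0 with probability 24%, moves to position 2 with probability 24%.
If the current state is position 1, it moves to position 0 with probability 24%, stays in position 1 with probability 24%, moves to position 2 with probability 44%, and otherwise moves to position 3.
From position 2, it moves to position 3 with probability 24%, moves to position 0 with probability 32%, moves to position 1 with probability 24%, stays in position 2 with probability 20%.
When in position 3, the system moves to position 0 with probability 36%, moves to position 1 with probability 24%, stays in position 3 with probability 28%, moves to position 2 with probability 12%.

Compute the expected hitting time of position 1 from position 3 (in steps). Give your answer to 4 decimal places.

Let t(s) be the expected number of steps to first reach position 1 from state s, with t(position 1) = 0. Conditioning on the first step:
t(position 0) = 1 + 0.24·t(position 0) + 0.24·t(position 2) + 0.28·t(position 3)
t(position 2) = 1 + 0.32·t(position 0) + 0.2·t(position 2) + 0.24·t(position 3)
t(position 3) = 1 + 0.36·t(position 0) + 0.12·t(position 2) + 0.28·t(position 3)
Solving: t(position 0) = 4.1667, t(position 2) = 4.1667, t(position 3) = 4.1667.
Expected steps from position 3 to position 1: 4.1667.

4.1667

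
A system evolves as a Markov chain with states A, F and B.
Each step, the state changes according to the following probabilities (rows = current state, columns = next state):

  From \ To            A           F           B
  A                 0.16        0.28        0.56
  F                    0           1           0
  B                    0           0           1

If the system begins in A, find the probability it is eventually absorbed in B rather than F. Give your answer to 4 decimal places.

0.6667

Let h(s) be the probability of absorption at B starting from transient state s. Then h(B) = 1 and h(F) = 0. By first-step analysis:
h(A) = 0.16·h(A) + 0.28·0 + 0.56·1
Solving: h(A) = 0.6667.
Starting from A, the probability is 0.6667.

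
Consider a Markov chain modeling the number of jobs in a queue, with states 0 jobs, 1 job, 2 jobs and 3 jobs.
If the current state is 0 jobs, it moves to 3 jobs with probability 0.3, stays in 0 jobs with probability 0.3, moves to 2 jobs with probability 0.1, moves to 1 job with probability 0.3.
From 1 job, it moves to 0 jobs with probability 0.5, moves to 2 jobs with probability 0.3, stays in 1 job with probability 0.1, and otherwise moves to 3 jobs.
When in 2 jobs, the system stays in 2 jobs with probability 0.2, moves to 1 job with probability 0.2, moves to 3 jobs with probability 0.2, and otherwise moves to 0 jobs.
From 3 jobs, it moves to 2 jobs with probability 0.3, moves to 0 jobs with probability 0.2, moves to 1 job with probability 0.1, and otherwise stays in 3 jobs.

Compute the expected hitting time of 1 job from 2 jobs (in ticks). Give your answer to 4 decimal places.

4.9451

Let t(s) be the expected number of ticks to first reach 1 job from state s, with t(1 job) = 0. Conditioning on the first tick:
t(0 jobs) = 1 + 0.3·t(0 jobs) + 0.1·t(2 jobs) + 0.3·t(3 jobs)
t(2 jobs) = 1 + 0.4·t(0 jobs) + 0.2·t(2 jobs) + 0.2·t(3 jobs)
t(3 jobs) = 1 + 0.2·t(0 jobs) + 0.3·t(2 jobs) + 0.4·t(3 jobs)
Solving: t(0 jobs) = 4.5604, t(2 jobs) = 4.9451, t(3 jobs) = 5.6593.
Expected ticks from 2 jobs to 1 job: 4.9451.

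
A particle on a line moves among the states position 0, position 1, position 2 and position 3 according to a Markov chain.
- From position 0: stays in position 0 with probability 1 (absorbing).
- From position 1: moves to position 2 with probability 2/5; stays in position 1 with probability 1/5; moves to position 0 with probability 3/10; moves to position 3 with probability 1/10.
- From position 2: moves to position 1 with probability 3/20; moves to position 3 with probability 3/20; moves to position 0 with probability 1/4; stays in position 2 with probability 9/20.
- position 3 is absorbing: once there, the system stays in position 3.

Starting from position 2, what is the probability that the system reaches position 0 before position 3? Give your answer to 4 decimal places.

Let h(s) be the probability of absorption at position 0 starting from transient state s. Then h(position 0) = 1 and h(position 3) = 0. By first-step analysis:
h(position 1) = 0.3·1 + 0.2·h(position 1) + 0.4·h(position 2) + 0.1·0
h(position 2) = 0.25·1 + 0.15·h(position 1) + 0.45·h(position 2) + 0.15·0
Solving: h(position 1) = 0.6974, h(position 2) = 0.6447.
Starting from position 2, the probability is 0.6447.

0.6447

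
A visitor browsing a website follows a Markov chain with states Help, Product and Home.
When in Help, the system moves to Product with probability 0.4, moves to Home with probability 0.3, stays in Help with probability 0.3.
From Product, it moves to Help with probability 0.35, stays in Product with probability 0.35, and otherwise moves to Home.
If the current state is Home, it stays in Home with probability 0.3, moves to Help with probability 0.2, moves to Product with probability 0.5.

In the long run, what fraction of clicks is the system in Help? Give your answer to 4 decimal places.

0.2905

Let the stationary distribution be π with π = πP and π_1 + π_2 + π_3 = 1.
π_1 = 0.3·π_1 + 0.35·π_2 + 0.2·π_3
π_2 = 0.4·π_1 + 0.35·π_2 + 0.5·π_3
Solving with the normalization constraint gives π = (0.2905, 0.4095, 0.3000).
So the stationary probability of Help is 0.2905.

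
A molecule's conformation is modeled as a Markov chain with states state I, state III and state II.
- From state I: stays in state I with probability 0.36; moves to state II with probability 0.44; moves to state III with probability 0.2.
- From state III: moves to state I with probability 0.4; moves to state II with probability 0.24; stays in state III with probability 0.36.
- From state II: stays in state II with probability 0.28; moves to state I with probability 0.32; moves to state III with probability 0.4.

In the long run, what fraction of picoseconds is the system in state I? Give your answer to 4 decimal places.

Let the stationary distribution be π with π = πP and π_1 + π_2 + π_3 = 1.
π_1 = 0.36·π_1 + 0.4·π_2 + 0.32·π_3
π_2 = 0.2·π_1 + 0.36·π_2 + 0.4·π_3
Solving with the normalization constraint gives π = (0.3596, 0.3155, 0.3249).
So the stationary probability of state I is 0.3596.

0.3596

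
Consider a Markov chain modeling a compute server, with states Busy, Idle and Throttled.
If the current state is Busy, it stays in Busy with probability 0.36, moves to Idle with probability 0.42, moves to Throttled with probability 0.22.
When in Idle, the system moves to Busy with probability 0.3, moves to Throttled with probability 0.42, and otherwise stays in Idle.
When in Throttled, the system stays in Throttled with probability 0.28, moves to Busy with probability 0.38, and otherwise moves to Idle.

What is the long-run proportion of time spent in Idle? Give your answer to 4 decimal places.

Let the stationary distribution be π with π = πP and π_1 + π_2 + π_3 = 1.
π_1 = 0.36·π_1 + 0.3·π_2 + 0.38·π_3
π_2 = 0.42·π_1 + 0.28·π_2 + 0.34·π_3
Solving with the normalization constraint gives π = (0.3453, 0.3468, 0.3078).
So the stationary probability of Idle is 0.3468.

0.3468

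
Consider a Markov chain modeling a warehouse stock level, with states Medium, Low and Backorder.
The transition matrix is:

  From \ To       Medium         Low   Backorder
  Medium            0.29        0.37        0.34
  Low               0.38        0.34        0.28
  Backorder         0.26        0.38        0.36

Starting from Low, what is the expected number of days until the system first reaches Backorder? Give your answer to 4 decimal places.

Let t(s) be the expected number of days to first reach Backorder from state s, with t(Backorder) = 0. Conditioning on the first day:
t(Medium) = 1 + 0.29·t(Medium) + 0.37·t(Low)
t(Low) = 1 + 0.38·t(Medium) + 0.34·t(Low)
Solving: t(Medium) = 3.1402, t(Low) = 3.3232.
Expected days from Low to Backorder: 3.3232.

3.3232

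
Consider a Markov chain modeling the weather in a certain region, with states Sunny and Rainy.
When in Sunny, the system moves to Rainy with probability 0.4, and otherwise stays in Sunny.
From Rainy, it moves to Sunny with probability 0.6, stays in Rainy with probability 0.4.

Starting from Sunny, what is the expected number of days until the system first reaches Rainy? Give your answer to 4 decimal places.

Let t(s) be the expected number of days to first reach Rainy from state s, with t(Rainy) = 0. Conditioning on the first day:
t(Sunny) = 1 + 0.6·t(Sunny)
Solving: t(Sunny) = 2.5000.
Expected days from Sunny to Rainy: 2.5000.

2.5000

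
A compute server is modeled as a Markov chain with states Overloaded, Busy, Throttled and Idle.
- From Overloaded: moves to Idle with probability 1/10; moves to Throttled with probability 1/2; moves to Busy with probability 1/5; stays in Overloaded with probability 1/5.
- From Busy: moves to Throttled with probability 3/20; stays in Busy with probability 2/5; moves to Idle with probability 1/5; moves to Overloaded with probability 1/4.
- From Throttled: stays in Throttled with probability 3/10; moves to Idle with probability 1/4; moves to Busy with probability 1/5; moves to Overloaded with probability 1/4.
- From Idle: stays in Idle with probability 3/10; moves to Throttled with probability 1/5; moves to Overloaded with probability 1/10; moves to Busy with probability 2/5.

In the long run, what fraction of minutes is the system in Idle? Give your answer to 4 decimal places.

Let the stationary distribution be π with π = πP and π_1 + π_2 + π_3 + π_4 = 1.
π_1 = 0.2·π_1 + 0.25·π_2 + 0.25·π_3 + 0.1·π_4
π_2 = 0.2·π_1 + 0.4·π_2 + 0.2·π_3 + 0.4·π_4
π_3 = 0.5·π_1 + 0.15·π_2 + 0.3·π_3 + 0.2·π_4
Solving with the normalization constraint gives π = (0.2075, 0.3036, 0.2745, 0.2144).
So the stationary probability of Idle is 0.2144.

0.2144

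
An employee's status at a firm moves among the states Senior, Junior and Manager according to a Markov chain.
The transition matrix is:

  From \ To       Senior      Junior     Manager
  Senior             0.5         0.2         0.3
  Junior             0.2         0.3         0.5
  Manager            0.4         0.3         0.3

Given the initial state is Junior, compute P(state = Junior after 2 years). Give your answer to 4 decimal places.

0.2800

Sum over the intermediate state after 1 year:
P = P(Junior→Senior)·P(Senior→Junior) + P(Junior→Junior)·P(Junior→Junior) + P(Junior→Manager)·P(Manager→Junior)
  = 0.2×0.2 + 0.3×0.3 + 0.5×0.3
  = 0.0400 + 0.0900 + 0.1500 = 0.2800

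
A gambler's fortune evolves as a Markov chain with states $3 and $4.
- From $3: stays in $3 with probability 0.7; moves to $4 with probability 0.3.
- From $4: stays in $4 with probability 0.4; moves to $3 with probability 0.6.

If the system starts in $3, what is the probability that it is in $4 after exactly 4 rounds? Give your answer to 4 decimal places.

0.3333

Propagate the distribution vector 4 rounds from $3.
After 0 rounds: (1.0000, 0.0000)
After 1 round: (0.7000, 0.3000)
After 2 rounds: (0.6700, 0.3300)
After 3 rounds: (0.6670, 0.3330)
After 4 rounds: (0.6667, 0.3333)
P(in $4 after 4 rounds) = 0.3333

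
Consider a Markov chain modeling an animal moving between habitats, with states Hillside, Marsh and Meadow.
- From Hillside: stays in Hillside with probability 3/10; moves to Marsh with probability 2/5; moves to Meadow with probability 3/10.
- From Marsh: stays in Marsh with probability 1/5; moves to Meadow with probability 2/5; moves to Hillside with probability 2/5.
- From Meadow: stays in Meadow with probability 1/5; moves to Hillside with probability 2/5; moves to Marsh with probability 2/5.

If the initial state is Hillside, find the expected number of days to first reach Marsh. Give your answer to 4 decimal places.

2.5000

Let t(s) be the expected number of days to first reach Marsh from state s, with t(Marsh) = 0. Conditioning on the first day:
t(Hillside) = 1 + 0.3·t(Hillside) + 0.3·t(Meadow)
t(Meadow) = 1 + 0.4·t(Hillside) + 0.2·t(Meadow)
Solving: t(Hillside) = 2.5000, t(Meadow) = 2.5000.
Expected days from Hillside to Marsh: 2.5000.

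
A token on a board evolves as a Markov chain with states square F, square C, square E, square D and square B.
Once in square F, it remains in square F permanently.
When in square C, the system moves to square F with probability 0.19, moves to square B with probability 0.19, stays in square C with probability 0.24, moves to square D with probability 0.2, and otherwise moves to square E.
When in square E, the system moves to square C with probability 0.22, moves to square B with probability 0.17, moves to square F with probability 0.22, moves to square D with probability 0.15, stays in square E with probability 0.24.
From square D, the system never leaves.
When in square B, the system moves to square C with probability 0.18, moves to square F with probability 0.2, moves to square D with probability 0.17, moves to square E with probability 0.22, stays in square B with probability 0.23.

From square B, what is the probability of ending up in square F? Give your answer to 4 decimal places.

0.5409

Let h(s) be the probability of absorption at square F starting from transient state s. Then h(square F) = 1 and h(square D) = 0. By first-step analysis:
h(square C) = 0.19·1 + 0.24·h(square C) + 0.18·h(square E) + 0.2·0 + 0.19·h(square B)
h(square E) = 0.22·1 + 0.22·h(square C) + 0.24·h(square E) + 0.15·0 + 0.17·h(square B)
h(square B) = 0.2·1 + 0.18·h(square C) + 0.22·h(square E) + 0.17·0 + 0.23·h(square B)
Solving: h(square C) = 0.5180, h(square E) = 0.5604, h(square B) = 0.5409.
Starting from square B, the probability is 0.5409.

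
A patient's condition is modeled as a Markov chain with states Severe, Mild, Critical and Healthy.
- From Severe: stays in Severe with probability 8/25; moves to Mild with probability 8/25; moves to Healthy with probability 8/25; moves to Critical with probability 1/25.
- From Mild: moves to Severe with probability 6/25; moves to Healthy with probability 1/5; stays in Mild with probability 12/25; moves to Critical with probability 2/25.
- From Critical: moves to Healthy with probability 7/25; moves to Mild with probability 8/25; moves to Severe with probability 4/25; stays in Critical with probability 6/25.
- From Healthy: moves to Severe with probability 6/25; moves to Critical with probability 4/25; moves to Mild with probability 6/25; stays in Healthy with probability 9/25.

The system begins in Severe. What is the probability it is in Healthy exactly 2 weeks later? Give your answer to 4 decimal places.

0.2928

Propagate the distribution vector 2 weeks from Severe.
After 0 weeks: (1.0000, 0.0000, 0.0000, 0.0000)
After 1 week: (0.3200, 0.3200, 0.0400, 0.3200)
After 2 weeks: (0.2624, 0.3456, 0.0992, 0.2928)
P(in Healthy after 2 weeks) = 0.2928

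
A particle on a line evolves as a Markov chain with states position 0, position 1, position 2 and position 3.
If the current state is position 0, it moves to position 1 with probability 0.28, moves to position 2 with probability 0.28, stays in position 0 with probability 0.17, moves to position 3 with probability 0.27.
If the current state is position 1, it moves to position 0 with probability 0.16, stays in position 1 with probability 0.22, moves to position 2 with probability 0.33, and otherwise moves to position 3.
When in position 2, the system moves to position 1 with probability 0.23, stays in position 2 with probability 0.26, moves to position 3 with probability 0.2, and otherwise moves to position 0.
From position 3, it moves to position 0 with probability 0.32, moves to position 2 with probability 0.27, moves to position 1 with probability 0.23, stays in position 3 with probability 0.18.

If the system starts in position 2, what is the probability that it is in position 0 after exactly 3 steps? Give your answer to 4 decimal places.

0.2431

Propagate the distribution vector 3 steps from position 2.
After 0 steps: (0.0000, 0.0000, 1.0000, 0.0000)
After 1 step: (0.3100, 0.2300, 0.2600, 0.2000)
After 2 steps: (0.2341, 0.2432, 0.2843, 0.2384)
After 3 steps: (0.2431, 0.2393, 0.2841, 0.2335)
P(in position 0 after 3 steps) = 0.2431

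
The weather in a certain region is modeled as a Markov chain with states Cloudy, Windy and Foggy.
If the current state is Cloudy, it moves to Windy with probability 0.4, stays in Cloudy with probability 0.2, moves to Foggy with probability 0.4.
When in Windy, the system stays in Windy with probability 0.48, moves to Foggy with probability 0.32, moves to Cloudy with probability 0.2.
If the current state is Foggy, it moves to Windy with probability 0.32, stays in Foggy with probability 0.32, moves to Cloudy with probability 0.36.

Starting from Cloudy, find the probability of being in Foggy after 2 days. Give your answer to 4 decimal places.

Sum over the intermediate state after 1 day:
P = P(Cloudy→Cloudy)·P(Cloudy→Foggy) + P(Cloudy→Windy)·P(Windy→Foggy) + P(Cloudy→Foggy)·P(Foggy→Foggy)
  = 0.2×0.4 + 0.4×0.32 + 0.4×0.32
  = 0.0800 + 0.1280 + 0.1280 = 0.3360

0.3360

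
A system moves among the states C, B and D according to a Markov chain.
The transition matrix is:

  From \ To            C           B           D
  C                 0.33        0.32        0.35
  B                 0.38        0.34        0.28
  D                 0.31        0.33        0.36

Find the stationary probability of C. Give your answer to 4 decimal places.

0.3399

Let the stationary distribution be π with π = πP and π_1 + π_2 + π_3 = 1.
π_1 = 0.33·π_1 + 0.38·π_2 + 0.31·π_3
π_2 = 0.32·π_1 + 0.34·π_2 + 0.33·π_3
Solving with the normalization constraint gives π = (0.3399, 0.3299, 0.3302).
So the stationary probability of C is 0.3399.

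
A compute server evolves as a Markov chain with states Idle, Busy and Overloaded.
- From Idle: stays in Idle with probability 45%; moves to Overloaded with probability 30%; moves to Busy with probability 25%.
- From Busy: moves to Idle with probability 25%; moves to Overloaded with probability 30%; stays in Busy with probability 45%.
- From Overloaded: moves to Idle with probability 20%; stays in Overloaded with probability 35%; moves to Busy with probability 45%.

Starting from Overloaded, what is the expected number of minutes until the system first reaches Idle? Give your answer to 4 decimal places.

4.4944

Let t(s) be the expected number of minutes to first reach Idle from state s, with t(Idle) = 0. Conditioning on the first minute:
t(Busy) = 1 + 0.45·t(Busy) + 0.3·t(Overloaded)
t(Overloaded) = 1 + 0.45·t(Busy) + 0.35·t(Overloaded)
Solving: t(Busy) = 4.2697, t(Overloaded) = 4.4944.
Expected minutes from Overloaded to Idle: 4.4944.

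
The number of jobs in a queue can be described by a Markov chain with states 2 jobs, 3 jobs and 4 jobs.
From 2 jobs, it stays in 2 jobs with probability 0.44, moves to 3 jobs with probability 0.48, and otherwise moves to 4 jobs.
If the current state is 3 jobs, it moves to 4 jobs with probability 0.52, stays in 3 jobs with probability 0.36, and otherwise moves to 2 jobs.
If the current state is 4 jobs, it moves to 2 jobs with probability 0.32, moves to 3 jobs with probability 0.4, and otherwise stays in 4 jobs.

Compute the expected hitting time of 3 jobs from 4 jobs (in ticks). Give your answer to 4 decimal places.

Let t(s) be the expected number of ticks to first reach 3 jobs from state s, with t(3 jobs) = 0. Conditioning on the first tick:
t(2 jobs) = 1 + 0.44·t(2 jobs) + 0.08·t(4 jobs)
t(4 jobs) = 1 + 0.32·t(2 jobs) + 0.28·t(4 jobs)
Solving: t(2 jobs) = 2.1186, t(4 jobs) = 2.3305.
Expected ticks from 4 jobs to 3 jobs: 2.3305.

2.3305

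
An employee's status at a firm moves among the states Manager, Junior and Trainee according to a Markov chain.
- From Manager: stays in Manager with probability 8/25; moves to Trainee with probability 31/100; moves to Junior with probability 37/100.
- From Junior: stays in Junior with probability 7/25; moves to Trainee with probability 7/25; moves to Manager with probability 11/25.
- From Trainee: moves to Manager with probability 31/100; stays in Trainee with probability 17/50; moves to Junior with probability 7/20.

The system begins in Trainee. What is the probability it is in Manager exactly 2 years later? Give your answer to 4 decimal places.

0.3586

Sum over the intermediate state after 1 year:
P = P(Trainee→Manager)·P(Manager→Manager) + P(Trainee→Junior)·P(Junior→Manager) + P(Trainee→Trainee)·P(Trainee→Manager)
  = 0.31×0.32 + 0.35×0.44 + 0.34×0.31
  = 0.0992 + 0.1540 + 0.1054 = 0.3586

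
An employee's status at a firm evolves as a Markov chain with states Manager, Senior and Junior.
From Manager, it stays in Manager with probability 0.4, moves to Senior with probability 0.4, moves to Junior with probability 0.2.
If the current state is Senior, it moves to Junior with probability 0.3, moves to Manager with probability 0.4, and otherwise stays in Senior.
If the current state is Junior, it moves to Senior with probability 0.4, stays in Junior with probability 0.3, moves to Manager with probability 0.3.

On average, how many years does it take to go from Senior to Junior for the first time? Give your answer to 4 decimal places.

3.8462

Let t(s) be the expected number of years to first reach Junior from state s, with t(Junior) = 0. Conditioning on the first year:
t(Manager) = 1 + 0.4·t(Manager) + 0.4·t(Senior)
t(Senior) = 1 + 0.4·t(Manager) + 0.3·t(Senior)
Solving: t(Manager) = 4.2308, t(Senior) = 3.8462.
Expected years from Senior to Junior: 3.8462.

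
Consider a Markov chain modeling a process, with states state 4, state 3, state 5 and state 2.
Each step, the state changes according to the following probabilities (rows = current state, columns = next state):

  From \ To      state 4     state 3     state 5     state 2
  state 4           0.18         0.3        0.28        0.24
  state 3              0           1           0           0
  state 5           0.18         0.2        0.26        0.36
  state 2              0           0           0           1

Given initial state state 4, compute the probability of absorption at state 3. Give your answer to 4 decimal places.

Let h(s) be the probability of absorption at state 3 starting from transient state s. Then h(state 3) = 1 and h(state 2) = 0. By first-step analysis:
h(state 4) = 0.18·h(state 4) + 0.3·1 + 0.28·h(state 5) + 0.24·0
h(state 5) = 0.18·h(state 4) + 0.2·1 + 0.26·h(state 5) + 0.36·0
Solving: h(state 4) = 0.4996, h(state 5) = 0.3918.
Starting from state 4, the probability is 0.4996.

0.4996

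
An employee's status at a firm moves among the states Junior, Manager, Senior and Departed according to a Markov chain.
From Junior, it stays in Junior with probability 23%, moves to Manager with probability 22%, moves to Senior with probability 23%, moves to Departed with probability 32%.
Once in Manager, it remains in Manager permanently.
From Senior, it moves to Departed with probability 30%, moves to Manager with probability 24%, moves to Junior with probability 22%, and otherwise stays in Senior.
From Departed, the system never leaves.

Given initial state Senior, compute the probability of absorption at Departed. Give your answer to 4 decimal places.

0.5638

Let h(s) be the probability of absorption at Departed starting from transient state s. Then h(Departed) = 1 and h(Manager) = 0. By first-step analysis:
h(Junior) = 0.23·h(Junior) + 0.22·0 + 0.23·h(Senior) + 0.32·1
h(Senior) = 0.22·h(Junior) + 0.24·0 + 0.24·h(Senior) + 0.3·1
Solving: h(Junior) = 0.5840, h(Senior) = 0.5638.
Starting from Senior, the probability is 0.5638.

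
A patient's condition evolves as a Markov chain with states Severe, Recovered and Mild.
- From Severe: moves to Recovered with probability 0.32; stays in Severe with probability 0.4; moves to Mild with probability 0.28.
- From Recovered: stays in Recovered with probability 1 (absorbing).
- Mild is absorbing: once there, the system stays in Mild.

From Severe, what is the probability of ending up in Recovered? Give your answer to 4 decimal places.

0.5333

Let h(s) be the probability of absorption at Recovered starting from transient state s. Then h(Recovered) = 1 and h(Mild) = 0. By first-step analysis:
h(Severe) = 0.4·h(Severe) + 0.32·1 + 0.28·0
Solving: h(Severe) = 0.5333.
Starting from Severe, the probability is 0.5333.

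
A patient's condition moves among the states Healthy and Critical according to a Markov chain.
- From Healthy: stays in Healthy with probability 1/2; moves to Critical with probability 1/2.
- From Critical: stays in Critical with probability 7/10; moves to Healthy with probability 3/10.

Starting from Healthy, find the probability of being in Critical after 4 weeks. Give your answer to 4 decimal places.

0.6240

Propagate the distribution vector 4 weeks from Healthy.
After 0 weeks: (1.0000, 0.0000)
After 1 week: (0.5000, 0.5000)
After 2 weeks: (0.4000, 0.6000)
After 3 weeks: (0.3800, 0.6200)
After 4 weeks: (0.3760, 0.6240)
P(in Critical after 4 weeks) = 0.6240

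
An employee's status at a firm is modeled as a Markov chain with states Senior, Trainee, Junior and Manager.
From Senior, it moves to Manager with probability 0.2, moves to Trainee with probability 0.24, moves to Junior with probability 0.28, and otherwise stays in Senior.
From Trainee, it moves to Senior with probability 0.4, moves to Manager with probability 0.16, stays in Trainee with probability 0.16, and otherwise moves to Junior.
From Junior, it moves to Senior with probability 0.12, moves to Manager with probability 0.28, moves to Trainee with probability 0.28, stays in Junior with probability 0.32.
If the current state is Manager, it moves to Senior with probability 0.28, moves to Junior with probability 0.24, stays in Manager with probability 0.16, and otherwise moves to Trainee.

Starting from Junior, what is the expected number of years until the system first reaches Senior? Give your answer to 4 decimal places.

Let t(s) be the expected number of years to first reach Senior from state s, with t(Senior) = 0. Conditioning on the first year:
t(Trainee) = 1 + 0.16·t(Trainee) + 0.28·t(Junior) + 0.16·t(Manager)
t(Junior) = 1 + 0.28·t(Trainee) + 0.32·t(Junior) + 0.28·t(Manager)
t(Manager) = 1 + 0.32·t(Trainee) + 0.24·t(Junior) + 0.16·t(Manager)
Solving: t(Trainee) = 3.3635, t(Junior) = 4.3898, t(Manager) = 3.7260.
Expected years from Junior to Senior: 4.3898.

4.3898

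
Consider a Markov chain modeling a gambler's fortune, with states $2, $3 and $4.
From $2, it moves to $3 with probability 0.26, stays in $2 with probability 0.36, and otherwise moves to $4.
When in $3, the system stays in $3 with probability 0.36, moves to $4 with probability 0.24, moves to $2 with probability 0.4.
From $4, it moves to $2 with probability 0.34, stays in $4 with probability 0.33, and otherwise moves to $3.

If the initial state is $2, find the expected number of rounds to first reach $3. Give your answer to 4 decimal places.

Let t(s) be the expected number of rounds to first reach $3 from state s, with t($3) = 0. Conditioning on the first round:
t($2) = 1 + 0.36·t($2) + 0.38·t($4)
t($4) = 1 + 0.34·t($2) + 0.33·t($4)
Solving: t($2) = 3.5047, t($4) = 3.2710.
Expected rounds from $2 to $3: 3.5047.

3.5047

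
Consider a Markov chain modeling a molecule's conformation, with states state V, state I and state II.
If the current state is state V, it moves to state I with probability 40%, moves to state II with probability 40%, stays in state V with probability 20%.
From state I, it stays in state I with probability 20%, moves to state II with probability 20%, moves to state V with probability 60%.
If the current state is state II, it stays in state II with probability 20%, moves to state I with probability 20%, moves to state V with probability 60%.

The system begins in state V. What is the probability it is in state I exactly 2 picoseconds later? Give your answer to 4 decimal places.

0.2400

Sum over the intermediate state after 1 picosecond:
P = P(state V→state V)·P(state V→state I) + P(state V→state I)·P(state I→state I) + P(state V→state II)·P(state II→state I)
  = 0.2×0.4 + 0.4×0.2 + 0.4×0.2
  = 0.0800 + 0.0800 + 0.0800 = 0.2400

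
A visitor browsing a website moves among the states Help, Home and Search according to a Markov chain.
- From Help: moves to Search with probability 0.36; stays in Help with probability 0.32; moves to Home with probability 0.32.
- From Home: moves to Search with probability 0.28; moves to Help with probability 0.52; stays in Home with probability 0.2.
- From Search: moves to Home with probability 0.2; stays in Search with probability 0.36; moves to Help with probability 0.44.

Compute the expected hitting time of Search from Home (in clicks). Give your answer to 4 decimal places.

3.1780

Let t(s) be the expected number of clicks to first reach Search from state s, with t(Search) = 0. Conditioning on the first click:
t(Help) = 1 + 0.32·t(Help) + 0.32·t(Home)
t(Home) = 1 + 0.52·t(Help) + 0.2·t(Home)
Solving: t(Help) = 2.9661, t(Home) = 3.1780.
Expected clicks from Home to Search: 3.1780.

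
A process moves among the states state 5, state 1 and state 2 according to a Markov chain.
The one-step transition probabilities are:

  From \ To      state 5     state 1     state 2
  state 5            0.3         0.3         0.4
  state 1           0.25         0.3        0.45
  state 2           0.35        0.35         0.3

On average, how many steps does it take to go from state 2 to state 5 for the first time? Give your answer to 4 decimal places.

Let t(s) be the expected number of steps to first reach state 5 from state s, with t(state 5) = 0. Conditioning on the first step:
t(state 1) = 1 + 0.3·t(state 1) + 0.45·t(state 2)
t(state 2) = 1 + 0.35·t(state 1) + 0.3·t(state 2)
Solving: t(state 1) = 3.4586, t(state 2) = 3.1579.
Expected steps from state 2 to state 5: 3.1579.

3.1579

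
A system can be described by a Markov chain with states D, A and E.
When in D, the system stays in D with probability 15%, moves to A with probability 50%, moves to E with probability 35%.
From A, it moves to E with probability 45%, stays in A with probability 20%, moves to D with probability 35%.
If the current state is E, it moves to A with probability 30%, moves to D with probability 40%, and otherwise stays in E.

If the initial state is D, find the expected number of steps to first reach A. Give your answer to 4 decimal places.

2.3077

Let t(s) be the expected number of steps to first reach A from state s, with t(A) = 0. Conditioning on the first step:
t(D) = 1 + 0.15·t(D) + 0.35·t(E)
t(E) = 1 + 0.4·t(D) + 0.3·t(E)
Solving: t(D) = 2.3077, t(E) = 2.7473.
Expected steps from D to A: 2.3077.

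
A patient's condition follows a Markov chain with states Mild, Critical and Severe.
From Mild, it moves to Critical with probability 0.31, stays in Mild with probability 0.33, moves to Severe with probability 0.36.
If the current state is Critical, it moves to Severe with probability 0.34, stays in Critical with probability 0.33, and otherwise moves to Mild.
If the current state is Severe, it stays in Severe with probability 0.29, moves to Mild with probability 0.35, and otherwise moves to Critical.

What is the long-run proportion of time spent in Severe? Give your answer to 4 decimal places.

0.3302

Let the stationary distribution be π with π = πP and π_1 + π_2 + π_3 = 1.
π_1 = 0.33·π_1 + 0.33·π_2 + 0.35·π_3
π_2 = 0.31·π_1 + 0.33·π_2 + 0.36·π_3
Solving with the normalization constraint gives π = (0.3366, 0.3332, 0.3302).
So the stationary probability of Severe is 0.3302.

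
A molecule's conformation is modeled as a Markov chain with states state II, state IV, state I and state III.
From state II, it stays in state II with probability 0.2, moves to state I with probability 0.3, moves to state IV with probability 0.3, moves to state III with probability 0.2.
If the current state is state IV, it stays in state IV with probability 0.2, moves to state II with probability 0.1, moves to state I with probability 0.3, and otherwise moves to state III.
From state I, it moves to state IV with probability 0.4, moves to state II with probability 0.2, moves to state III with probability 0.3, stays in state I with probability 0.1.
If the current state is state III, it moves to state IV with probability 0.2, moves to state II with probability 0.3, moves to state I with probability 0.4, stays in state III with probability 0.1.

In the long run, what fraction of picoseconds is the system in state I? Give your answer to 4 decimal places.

0.2714

Let the stationary distribution be π with π = πP and π_1 + π_2 + π_3 + π_4 = 1.
π_1 = 0.2·π_1 + 0.1·π_2 + 0.2·π_3 + 0.3·π_4
π_2 = 0.3·π_1 + 0.2·π_2 + 0.4·π_3 + 0.2·π_4
π_3 = 0.3·π_1 + 0.3·π_2 + 0.1·π_3 + 0.4·π_4
Solving with the normalization constraint gives π = (0.1982, 0.2741, 0.2714, 0.2563).
So the stationary probability of state I is 0.2714.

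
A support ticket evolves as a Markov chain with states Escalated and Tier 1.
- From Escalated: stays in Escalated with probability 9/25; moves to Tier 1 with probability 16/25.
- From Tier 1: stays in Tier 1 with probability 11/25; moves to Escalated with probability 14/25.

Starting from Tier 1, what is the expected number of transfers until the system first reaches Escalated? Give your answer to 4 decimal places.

1.7857

Let t(s) be the expected number of transfers to first reach Escalated from state s, with t(Escalated) = 0. Conditioning on the first transfer:
t(Tier 1) = 1 + 0.44·t(Tier 1)
Solving: t(Tier 1) = 1.7857.
Expected transfers from Tier 1 to Escalated: 1.7857.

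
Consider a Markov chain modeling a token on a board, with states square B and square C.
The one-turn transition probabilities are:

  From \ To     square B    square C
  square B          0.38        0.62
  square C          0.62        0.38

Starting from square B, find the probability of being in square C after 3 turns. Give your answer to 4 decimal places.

Propagate the distribution vector 3 turns from square B.
After 0 turns: (1.0000, 0.0000)
After 1 turn: (0.3800, 0.6200)
After 2 turns: (0.5288, 0.4712)
After 3 turns: (0.4931, 0.5069)
P(in square C after 3 turns) = 0.5069

0.5069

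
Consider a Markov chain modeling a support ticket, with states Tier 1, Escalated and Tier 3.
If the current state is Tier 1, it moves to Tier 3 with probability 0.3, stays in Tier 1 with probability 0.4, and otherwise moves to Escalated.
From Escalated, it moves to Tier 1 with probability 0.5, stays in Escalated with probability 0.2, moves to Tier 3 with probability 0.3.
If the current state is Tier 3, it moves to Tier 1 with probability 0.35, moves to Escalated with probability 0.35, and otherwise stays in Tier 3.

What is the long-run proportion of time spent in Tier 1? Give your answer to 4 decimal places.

Let the stationary distribution be π with π = πP and π_1 + π_2 + π_3 = 1.
π_1 = 0.4·π_1 + 0.5·π_2 + 0.35·π_3
π_2 = 0.3·π_1 + 0.2·π_2 + 0.35·π_3
Solving with the normalization constraint gives π = (0.4136, 0.2864, 0.3000).
So the stationary probability of Tier 1 is 0.4136.

0.4136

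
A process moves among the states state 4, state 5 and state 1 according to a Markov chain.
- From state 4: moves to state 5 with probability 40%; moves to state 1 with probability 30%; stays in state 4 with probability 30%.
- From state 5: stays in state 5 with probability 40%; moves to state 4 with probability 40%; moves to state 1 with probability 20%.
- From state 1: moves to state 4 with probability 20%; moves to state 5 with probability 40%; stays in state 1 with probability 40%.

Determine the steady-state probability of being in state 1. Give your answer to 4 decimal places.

0.2889

Let the stationary distribution be π with π = πP and π_1 + π_2 + π_3 = 1.
π_1 = 0.3·π_1 + 0.4·π_2 + 0.2·π_3
π_2 = 0.4·π_1 + 0.4·π_2 + 0.4·π_3
Solving with the normalization constraint gives π = (0.3111, 0.4000, 0.2889).
So the stationary probability of state 1 is 0.2889.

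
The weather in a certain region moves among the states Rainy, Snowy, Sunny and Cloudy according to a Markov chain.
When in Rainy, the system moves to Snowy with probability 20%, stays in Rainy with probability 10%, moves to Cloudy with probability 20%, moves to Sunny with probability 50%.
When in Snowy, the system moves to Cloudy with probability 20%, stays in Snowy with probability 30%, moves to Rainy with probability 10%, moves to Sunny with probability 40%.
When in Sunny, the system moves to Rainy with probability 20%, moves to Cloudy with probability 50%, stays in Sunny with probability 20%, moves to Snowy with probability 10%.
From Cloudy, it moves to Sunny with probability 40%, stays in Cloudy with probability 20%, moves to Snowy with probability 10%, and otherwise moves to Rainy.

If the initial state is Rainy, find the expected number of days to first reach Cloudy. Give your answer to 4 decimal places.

3.2133

Let t(s) be the expected number of days to first reach Cloudy from state s, with t(Cloudy) = 0. Conditioning on the first day:
t(Rainy) = 1 + 0.1·t(Rainy) + 0.2·t(Snowy) + 0.5·t(Sunny)
t(Snowy) = 1 + 0.1·t(Rainy) + 0.3·t(Snowy) + 0.4·t(Sunny)
t(Sunny) = 1 + 0.2·t(Rainy) + 0.1·t(Snowy) + 0.2·t(Sunny)
Solving: t(Rainy) = 3.2133, t(Snowy) = 3.2964, t(Sunny) = 2.4654.
Expected days from Rainy to Cloudy: 3.2133.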